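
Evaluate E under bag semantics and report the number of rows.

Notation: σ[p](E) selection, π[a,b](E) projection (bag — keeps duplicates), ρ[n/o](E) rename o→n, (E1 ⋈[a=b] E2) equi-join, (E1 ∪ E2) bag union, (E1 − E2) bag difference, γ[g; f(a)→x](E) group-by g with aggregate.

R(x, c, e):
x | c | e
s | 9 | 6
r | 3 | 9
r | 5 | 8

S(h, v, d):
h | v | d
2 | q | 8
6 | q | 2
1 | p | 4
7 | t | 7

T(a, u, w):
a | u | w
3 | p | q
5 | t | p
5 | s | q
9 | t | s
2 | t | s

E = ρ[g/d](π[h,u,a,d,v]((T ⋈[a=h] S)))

Subexpression sizes:
  T → 5
  S → 4
  (T ⋈[a=h] S) → 1
  π[h,u,a,d,v]((T ⋈[a=h] S)) → 1
  ρ[g/d](π[h,u,a,d,v]((T ⋈[a=h] S))) → 1

|E| = 1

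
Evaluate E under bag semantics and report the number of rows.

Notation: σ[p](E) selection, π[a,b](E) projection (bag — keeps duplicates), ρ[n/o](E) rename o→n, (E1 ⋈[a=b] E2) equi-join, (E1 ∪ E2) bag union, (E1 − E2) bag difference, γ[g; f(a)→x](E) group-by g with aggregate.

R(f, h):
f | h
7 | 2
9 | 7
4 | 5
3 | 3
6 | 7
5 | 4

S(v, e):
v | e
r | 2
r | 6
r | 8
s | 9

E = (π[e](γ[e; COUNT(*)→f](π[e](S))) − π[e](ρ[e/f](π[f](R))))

Row counts bottom-up:
  S → 4
  π[e](S) → 4
  γ[e; COUNT(*)→f](π[e](S)) → 4
  π[e](γ[e; COUNT(*)→f](π[e](S))) → 4
  R → 6
  π[f](R) → 6
  ρ[e/f](π[f](R)) → 6
  π[e](ρ[e/f](π[f](R))) → 6
  (π[e](γ[e; COUNT(*)→f](π[e](S))) − π[e](ρ[e/f](π[f](R)))) → 2

|E| = 2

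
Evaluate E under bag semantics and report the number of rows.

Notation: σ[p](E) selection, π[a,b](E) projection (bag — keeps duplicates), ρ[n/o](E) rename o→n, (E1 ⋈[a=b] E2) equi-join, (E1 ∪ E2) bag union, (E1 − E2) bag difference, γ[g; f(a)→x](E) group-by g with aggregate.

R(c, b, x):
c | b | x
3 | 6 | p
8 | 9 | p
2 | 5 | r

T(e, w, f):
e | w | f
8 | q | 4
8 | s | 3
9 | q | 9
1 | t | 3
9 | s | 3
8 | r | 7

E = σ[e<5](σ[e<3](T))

Stepwise |·|:
  T → 6
  σ[e<3](T) → 1
  σ[e<5](σ[e<3](T)) → 1

|E| = 1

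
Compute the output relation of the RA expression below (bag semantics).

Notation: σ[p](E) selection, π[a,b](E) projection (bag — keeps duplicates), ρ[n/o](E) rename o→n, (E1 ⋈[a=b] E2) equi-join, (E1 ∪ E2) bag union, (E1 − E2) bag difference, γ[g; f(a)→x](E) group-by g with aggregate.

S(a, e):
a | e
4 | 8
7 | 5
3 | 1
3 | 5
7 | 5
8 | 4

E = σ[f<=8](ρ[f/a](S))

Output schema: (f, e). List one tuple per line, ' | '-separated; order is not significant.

Subexpression sizes:
  S → 6
  ρ[f/a](S) → 6
  σ[f<=8](ρ[f/a](S)) → 6

== RESULT ==
f | e
3 | 1
3 | 5
4 | 8
7 | 5
7 | 5
8 | 4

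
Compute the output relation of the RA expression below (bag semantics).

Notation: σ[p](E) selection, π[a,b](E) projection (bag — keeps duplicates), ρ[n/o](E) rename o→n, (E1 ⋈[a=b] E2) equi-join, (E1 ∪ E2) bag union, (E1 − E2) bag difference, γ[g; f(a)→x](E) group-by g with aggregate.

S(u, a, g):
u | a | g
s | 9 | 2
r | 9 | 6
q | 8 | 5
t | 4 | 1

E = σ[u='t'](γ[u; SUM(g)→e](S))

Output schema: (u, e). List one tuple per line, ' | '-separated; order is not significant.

Stepwise |·|:
  S → 4
  γ[u; SUM(g)→e](S) → 4
  σ[u='t'](γ[u; SUM(g)→e](S)) → 1

== RESULT ==
u | e
t | 1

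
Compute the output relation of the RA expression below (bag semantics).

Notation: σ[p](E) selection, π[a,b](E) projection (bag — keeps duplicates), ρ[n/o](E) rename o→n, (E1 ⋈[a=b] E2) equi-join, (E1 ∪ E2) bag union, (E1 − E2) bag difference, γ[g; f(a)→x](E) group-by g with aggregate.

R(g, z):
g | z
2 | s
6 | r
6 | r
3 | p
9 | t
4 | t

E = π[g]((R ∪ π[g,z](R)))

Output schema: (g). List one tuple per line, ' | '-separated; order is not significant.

Row counts bottom-up:
  R → 6
  R → 6
  π[g,z](R) → 6
  (R ∪ π[g,z](R)) → 12
  π[g]((R ∪ π[g,z](R))) → 12

== RESULT ==
g
2
2
3
3
4
4
6
6
6
6
9
9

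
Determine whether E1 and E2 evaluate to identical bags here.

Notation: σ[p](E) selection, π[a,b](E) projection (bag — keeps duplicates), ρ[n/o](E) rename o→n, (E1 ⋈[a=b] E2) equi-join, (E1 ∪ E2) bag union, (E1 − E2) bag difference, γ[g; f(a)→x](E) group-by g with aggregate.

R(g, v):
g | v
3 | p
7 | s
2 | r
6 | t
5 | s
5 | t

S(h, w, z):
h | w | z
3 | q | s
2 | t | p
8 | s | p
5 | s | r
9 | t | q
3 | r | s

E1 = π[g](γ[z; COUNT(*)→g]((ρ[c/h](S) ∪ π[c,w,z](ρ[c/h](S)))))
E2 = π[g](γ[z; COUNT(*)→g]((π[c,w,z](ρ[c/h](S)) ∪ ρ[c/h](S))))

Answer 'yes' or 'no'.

E1 per-node cardinality:
  S → 6
  ρ[c/h](S) → 6
  S → 6
  ρ[c/h](S) → 6
  π[c,w,z](ρ[c/h](S)) → 6
  (ρ[c/h](S) ∪ π[c,w,z](ρ[c/h](S))) → 12
  γ[z; COUNT(*)→g]((ρ[c/h](S) ∪ π[c,w,z](ρ[c/h](S)))) → 4
  π[g](γ[z; COUNT(*)→g]((ρ[c/h](S) ∪ π[c,w,z](ρ[c/h](S))))) → 4
E2 per-node cardinality:
  S → 6
  ρ[c/h](S) → 6
  π[c,w,z](ρ[c/h](S)) → 6
  S → 6
  ρ[c/h](S) → 6
  (π[c,w,z](ρ[c/h](S)) ∪ ρ[c/h](S)) → 12
  γ[z; COUNT(*)→g]((π[c,w,z](ρ[c/h](S)) ∪ ρ[c/h](S))) → 4
  π[g](γ[z; COUNT(*)→g]((π[c,w,z](ρ[c/h](S)) ∪ ρ[c/h](S)))) → 4

E1 and E2 produce the same multiset:
g
2
2
4
4

yes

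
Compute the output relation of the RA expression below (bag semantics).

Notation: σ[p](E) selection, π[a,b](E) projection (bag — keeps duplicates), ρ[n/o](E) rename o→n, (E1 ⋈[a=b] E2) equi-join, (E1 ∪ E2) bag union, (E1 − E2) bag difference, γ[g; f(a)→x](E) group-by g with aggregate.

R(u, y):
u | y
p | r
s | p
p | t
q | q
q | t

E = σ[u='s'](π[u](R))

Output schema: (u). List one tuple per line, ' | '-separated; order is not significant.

Row counts bottom-up:
  R → 5
  π[u](R) → 5
  σ[u='s'](π[u](R)) → 1

== RESULT ==
u
s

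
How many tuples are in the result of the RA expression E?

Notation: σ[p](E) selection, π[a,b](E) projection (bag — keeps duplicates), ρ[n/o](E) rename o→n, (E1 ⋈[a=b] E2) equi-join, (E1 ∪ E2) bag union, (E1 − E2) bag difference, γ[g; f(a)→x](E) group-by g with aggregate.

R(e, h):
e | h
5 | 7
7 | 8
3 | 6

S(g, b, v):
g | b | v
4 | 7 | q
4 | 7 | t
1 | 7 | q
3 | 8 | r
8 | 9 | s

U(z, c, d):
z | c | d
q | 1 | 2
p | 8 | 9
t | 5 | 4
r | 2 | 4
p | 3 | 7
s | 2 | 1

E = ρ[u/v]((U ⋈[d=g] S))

Per-node cardinality:
  U → 6
  S → 5
  (U ⋈[d=g] S) → 5
  ρ[u/v]((U ⋈[d=g] S)) → 5

|E| = 5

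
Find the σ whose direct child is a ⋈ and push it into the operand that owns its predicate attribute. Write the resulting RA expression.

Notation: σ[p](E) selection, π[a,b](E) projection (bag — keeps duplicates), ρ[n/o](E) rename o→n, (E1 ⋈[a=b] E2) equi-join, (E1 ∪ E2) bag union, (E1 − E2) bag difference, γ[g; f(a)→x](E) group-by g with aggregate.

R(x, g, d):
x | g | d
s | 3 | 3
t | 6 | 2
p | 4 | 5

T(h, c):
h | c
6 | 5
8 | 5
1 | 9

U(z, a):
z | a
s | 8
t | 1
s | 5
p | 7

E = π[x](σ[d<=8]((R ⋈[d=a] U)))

σ filters on d, owned by the left side.
E' = π[x]((σ[d<=8](R) ⋈[d=a] U))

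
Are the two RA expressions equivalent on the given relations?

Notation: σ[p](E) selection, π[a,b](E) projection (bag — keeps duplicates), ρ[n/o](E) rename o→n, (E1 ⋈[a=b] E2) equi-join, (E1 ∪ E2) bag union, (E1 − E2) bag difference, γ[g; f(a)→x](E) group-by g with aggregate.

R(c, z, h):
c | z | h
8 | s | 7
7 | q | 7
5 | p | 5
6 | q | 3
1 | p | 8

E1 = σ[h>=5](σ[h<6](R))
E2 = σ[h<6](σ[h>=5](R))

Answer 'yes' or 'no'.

E1 per-node cardinality:
  R → 5
  σ[h<6](R) → 2
  σ[h>=5](σ[h<6](R)) → 1
E2 per-node cardinality:
  R → 5
  σ[h>=5](R) → 4
  σ[h<6](σ[h>=5](R)) → 1

E1 and E2 produce the same multiset:
c | z | h
5 | p | 5

yes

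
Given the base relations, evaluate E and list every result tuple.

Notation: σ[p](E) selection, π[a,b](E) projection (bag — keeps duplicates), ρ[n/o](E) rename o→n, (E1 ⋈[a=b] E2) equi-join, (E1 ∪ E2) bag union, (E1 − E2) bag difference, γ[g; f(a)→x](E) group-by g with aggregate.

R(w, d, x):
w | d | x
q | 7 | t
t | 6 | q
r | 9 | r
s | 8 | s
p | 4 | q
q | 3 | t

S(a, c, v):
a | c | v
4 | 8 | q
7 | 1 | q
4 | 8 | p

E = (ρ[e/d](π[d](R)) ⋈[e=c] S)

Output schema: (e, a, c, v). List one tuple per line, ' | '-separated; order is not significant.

Subexpression sizes:
  R → 6
  π[d](R) → 6
  ρ[e/d](π[d](R)) → 6
  S → 3
  (ρ[e/d](π[d](R)) ⋈[e=c] S) → 2

== RESULT ==
e | a | c | v
8 | 4 | 8 | p
8 | 4 | 8 | q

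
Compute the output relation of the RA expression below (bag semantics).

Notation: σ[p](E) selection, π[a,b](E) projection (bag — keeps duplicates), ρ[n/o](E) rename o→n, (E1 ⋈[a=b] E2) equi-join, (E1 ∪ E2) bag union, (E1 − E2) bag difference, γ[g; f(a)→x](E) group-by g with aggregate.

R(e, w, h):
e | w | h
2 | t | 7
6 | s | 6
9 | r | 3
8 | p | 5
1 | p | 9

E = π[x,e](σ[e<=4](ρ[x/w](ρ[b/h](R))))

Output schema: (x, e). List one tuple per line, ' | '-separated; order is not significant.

Per-node cardinality:
  R → 5
  ρ[b/h](R) → 5
  ρ[x/w](ρ[b/h](R)) → 5
  σ[e<=4](ρ[x/w](ρ[b/h](R))) → 2
  π[x,e](σ[e<=4](ρ[x/w](ρ[b/h](R)))) → 2

== RESULT ==
x | e
p | 1
t | 2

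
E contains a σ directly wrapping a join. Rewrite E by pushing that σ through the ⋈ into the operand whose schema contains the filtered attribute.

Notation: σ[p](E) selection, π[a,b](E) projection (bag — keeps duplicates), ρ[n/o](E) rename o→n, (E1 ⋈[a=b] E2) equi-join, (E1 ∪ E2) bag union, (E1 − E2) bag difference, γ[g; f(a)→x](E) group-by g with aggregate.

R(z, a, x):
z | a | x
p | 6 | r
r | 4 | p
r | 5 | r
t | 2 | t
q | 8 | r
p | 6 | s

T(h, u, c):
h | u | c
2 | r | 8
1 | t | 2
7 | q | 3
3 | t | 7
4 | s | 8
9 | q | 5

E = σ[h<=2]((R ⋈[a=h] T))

σ filters on h, owned by the right side.
E' = (R ⋈[a=h] σ[h<=2](T))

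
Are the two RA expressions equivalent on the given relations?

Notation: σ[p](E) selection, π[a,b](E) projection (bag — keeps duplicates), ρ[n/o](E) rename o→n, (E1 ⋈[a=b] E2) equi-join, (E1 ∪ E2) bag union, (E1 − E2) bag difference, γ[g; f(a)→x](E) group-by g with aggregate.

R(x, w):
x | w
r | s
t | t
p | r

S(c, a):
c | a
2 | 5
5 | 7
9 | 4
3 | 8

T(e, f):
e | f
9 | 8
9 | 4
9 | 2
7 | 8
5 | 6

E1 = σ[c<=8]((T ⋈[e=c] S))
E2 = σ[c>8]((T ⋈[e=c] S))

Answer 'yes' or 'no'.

E1 stepwise |·|:
  T → 5
  S → 4
  (T ⋈[e=c] S) → 4
  σ[c<=8]((T ⋈[e=c] S)) → 1
E2 stepwise |·|:
  T → 5
  S → 4
  (T ⋈[e=c] S) → 4
  σ[c>8]((T ⋈[e=c] S)) → 3

E1 result:
e | f | c | a
5 | 6 | 5 | 7
E2 result:
e | f | c | a
9 | 2 | 9 | 4
9 | 4 | 9 | 4
9 | 8 | 9 | 4
Witness: (9, 4, 9, 4) appears 0× in E1 but 1× in E2.

no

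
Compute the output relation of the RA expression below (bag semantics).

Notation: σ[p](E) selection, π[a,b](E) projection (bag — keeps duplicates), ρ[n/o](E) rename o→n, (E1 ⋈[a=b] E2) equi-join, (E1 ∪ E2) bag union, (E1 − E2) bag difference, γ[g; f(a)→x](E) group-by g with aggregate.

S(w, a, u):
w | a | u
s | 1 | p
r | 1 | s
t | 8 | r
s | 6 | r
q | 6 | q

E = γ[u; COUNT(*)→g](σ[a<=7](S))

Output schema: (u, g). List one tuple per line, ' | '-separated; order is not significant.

Row counts bottom-up:
  S → 5
  σ[a<=7](S) → 4
  γ[u; COUNT(*)→g](σ[a<=7](S)) → 4

== RESULT ==
u | g
p | 1
q | 1
r | 1
s | 1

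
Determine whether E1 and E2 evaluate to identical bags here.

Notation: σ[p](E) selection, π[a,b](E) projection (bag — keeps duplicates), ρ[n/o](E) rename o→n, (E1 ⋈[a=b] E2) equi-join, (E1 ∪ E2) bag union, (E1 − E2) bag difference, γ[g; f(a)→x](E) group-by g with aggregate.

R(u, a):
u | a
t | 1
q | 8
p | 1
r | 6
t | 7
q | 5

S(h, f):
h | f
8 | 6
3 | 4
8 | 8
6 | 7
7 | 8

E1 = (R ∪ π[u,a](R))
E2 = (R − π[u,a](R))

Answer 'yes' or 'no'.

E1 per-node cardinality:
  R → 6
  R → 6
  π[u,a](R) → 6
  (R ∪ π[u,a](R)) → 12
E2 per-node cardinality:
  R → 6
  R → 6
  π[u,a](R) → 6
  (R − π[u,a](R)) → 0

E1 result:
u | a
p | 1
p | 1
q | 5
q | 5
q | 8
q | 8
r | 6
r | 6
t | 1
t | 1
t | 7
t | 7
E2 result:
u | a
(0 rows)
Witness: ('q', 8) appears 2× in E1 but 0× in E2.

no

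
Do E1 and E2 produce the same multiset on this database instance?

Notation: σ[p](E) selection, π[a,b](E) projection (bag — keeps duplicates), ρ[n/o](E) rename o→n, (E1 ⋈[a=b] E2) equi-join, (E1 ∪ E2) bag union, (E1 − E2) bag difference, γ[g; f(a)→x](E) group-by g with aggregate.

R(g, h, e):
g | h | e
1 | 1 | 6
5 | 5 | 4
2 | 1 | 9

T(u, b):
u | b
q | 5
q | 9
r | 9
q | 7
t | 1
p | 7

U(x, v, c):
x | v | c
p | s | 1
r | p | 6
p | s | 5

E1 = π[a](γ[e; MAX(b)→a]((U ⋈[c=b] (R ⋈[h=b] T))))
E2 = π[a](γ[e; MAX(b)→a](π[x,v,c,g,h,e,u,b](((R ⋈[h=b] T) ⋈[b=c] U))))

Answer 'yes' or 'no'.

E1 stepwise |·|:
  U → 3
  R → 3
  T → 6
  (R ⋈[h=b] T) → 3
  (U ⋈[c=b] (R ⋈[h=b] T)) → 3
  γ[e; MAX(b)→a]((U ⋈[c=b] (R ⋈[h=b] T))) → 3
  π[a](γ[e; MAX(b)→a]((U ⋈[c=b] (R ⋈[h=b] T)))) → 3
E2 stepwise |·|:
  R → 3
  T → 6
  (R ⋈[h=b] T) → 3
  U → 3
  ((R ⋈[h=b] T) ⋈[b=c] U) → 3
  π[x,v,c,g,h,e,u,b](((R ⋈[h=b] T) ⋈[b=c] U)) → 3
  γ[e; MAX(b)→a](π[x,v,c,g,h,e,u,b](((R ⋈[h=b] T) ⋈[b=c] U))) → 3
  π[a](γ[e; MAX(b)→a](π[x,v,c,g,h,e,u,b](((R ⋈[h=b] T) ⋈[b=c] U)))) → 3

E1 and E2 produce the same multiset:
a
1
1
5

yes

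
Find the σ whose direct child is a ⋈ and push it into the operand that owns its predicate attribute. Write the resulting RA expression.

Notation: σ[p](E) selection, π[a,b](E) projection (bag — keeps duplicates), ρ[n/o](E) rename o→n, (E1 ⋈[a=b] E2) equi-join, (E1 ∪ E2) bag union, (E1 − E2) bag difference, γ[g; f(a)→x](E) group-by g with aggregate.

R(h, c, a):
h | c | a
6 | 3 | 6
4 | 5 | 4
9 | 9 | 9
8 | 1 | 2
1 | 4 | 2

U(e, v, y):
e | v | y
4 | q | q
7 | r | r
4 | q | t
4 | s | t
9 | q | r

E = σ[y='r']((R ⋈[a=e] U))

σ filters on y, owned by the right side.
E' = (R ⋈[a=e] σ[y='r'](U))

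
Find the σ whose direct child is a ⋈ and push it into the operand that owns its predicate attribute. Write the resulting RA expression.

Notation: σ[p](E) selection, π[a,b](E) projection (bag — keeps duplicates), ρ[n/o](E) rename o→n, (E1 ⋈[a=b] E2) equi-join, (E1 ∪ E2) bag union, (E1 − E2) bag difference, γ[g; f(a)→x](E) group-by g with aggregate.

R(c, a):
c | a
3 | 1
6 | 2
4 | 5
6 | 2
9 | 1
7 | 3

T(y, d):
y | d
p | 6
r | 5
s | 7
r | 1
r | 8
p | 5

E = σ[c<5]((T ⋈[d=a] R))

σ filters on c, owned by the right side.
E' = (T ⋈[d=a] σ[c<5](R))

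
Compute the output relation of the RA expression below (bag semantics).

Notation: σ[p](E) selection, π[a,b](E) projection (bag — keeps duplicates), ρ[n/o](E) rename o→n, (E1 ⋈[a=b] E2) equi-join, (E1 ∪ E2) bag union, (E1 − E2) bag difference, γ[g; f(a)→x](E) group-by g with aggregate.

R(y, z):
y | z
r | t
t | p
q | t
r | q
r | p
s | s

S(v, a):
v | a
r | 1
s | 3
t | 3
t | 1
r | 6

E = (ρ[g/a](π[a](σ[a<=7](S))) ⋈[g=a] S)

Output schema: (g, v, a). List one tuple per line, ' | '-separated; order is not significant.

Stepwise |·|:
  S → 5
  σ[a<=7](S) → 5
  π[a](σ[a<=7](S)) → 5
  ρ[g/a](π[a](σ[a<=7](S))) → 5
  S → 5
  (ρ[g/a](π[a](σ[a<=7](S))) ⋈[g=a] S) → 9

== RESULT ==
g | v | a
1 | r | 1
1 | r | 1
1 | t | 1
1 | t | 1
3 | s | 3
3 | s | 3
3 | t | 3
3 | t | 3
6 | r | 6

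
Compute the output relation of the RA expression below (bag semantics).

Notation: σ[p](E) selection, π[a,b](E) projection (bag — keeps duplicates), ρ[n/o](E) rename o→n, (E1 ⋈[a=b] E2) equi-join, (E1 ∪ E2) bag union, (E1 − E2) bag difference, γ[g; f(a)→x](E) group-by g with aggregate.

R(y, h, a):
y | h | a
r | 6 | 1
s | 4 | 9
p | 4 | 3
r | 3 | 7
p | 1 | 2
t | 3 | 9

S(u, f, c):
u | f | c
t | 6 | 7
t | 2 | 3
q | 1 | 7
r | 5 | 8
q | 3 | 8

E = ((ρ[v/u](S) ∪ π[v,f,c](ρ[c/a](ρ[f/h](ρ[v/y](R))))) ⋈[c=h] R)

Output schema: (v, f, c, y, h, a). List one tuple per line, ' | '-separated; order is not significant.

Row counts bottom-up:
  S → 5
  ρ[v/u](S) → 5
  R → 6
  ρ[v/y](R) → 6
  ρ[f/h](ρ[v/y](R)) → 6
  ρ[c/a](ρ[f/h](ρ[v/y](R))) → 6
  π[v,f,c](ρ[c/a](ρ[f/h](ρ[v/y](R)))) → 6
  (ρ[v/u](S) ∪ π[v,f,c](ρ[c/a](ρ[f/h](ρ[v/y](R))))) → 11
  R → 6
  ((ρ[v/u](S) ∪ π[v,f,c](ρ[c/a](ρ[f/h](ρ[v/y](R))))) ⋈[c=h] R) → 5

== RESULT ==
v | f | c | y | h | a
p | 4 | 3 | r | 3 | 7
p | 4 | 3 | t | 3 | 9
r | 6 | 1 | p | 1 | 2
t | 2 | 3 | r | 3 | 7
t | 2 | 3 | t | 3 | 9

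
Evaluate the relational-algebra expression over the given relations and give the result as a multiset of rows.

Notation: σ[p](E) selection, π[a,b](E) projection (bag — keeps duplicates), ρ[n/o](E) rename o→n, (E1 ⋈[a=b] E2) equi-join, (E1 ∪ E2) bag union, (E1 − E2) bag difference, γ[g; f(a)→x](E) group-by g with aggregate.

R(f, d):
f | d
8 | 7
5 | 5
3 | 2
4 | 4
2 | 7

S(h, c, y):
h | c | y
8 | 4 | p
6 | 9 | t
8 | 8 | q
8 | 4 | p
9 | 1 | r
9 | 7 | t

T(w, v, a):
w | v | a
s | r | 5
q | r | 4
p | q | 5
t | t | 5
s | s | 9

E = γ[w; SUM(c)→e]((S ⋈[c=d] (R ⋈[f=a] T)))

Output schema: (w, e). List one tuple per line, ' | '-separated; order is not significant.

Per-node cardinality:
  S → 6
  R → 5
  T → 5
  (R ⋈[f=a] T) → 4
  (S ⋈[c=d] (R ⋈[f=a] T)) → 2
  γ[w; SUM(c)→e]((S ⋈[c=d] (R ⋈[f=a] T))) → 1

== RESULT ==
w | e
q | 8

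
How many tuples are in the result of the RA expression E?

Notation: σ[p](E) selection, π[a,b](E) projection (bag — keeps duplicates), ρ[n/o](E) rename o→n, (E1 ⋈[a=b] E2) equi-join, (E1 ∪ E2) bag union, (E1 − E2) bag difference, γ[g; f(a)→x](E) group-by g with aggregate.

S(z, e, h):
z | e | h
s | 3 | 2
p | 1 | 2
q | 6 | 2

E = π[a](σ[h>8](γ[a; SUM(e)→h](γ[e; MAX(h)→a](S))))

Row counts bottom-up:
  S → 3
  γ[e; MAX(h)→a](S) → 3
  γ[a; SUM(e)→h](γ[e; MAX(h)→a](S)) → 1
  σ[h>8](γ[a; SUM(e)→h](γ[e; MAX(h)→a](S))) → 1
  π[a](σ[h>8](γ[a; SUM(e)→h](γ[e; MAX(h)→a](S)))) → 1

|E| = 1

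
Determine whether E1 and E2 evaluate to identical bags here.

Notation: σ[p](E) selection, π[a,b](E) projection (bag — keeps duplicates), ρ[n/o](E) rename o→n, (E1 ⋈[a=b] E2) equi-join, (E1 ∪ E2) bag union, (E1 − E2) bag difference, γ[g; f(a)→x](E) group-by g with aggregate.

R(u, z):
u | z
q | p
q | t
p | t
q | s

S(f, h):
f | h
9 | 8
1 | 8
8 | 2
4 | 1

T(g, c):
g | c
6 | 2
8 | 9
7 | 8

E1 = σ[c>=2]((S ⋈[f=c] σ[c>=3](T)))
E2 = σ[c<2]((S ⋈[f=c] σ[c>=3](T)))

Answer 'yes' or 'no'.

E1 stepwise |·|:
  S → 4
  T → 3
  σ[c>=3](T) → 2
  (S ⋈[f=c] σ[c>=3](T)) → 2
  σ[c>=2]((S ⋈[f=c] σ[c>=3](T))) → 2
E2 stepwise |·|:
  S → 4
  T → 3
  σ[c>=3](T) → 2
  (S ⋈[f=c] σ[c>=3](T)) → 2
  σ[c<2]((S ⋈[f=c] σ[c>=3](T))) → 0

E1 result:
f | h | g | c
8 | 2 | 7 | 8
9 | 8 | 8 | 9
E2 result:
f | h | g | c
(0 rows)
Witness: (9, 8, 8, 9) appears 1× in E1 but 0× in E2.

no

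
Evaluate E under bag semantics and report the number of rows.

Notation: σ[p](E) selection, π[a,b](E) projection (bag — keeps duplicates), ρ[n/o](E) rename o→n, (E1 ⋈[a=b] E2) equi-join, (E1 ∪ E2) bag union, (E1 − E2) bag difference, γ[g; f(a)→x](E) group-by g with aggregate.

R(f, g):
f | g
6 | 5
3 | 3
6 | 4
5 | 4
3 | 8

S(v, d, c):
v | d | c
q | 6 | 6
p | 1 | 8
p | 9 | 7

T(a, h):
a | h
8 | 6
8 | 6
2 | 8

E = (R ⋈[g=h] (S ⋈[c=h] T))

Stepwise |·|:
  R → 5
  S → 3
  T → 3
  (S ⋈[c=h] T) → 3
  (R ⋈[g=h] (S ⋈[c=h] T)) → 1

|E| = 1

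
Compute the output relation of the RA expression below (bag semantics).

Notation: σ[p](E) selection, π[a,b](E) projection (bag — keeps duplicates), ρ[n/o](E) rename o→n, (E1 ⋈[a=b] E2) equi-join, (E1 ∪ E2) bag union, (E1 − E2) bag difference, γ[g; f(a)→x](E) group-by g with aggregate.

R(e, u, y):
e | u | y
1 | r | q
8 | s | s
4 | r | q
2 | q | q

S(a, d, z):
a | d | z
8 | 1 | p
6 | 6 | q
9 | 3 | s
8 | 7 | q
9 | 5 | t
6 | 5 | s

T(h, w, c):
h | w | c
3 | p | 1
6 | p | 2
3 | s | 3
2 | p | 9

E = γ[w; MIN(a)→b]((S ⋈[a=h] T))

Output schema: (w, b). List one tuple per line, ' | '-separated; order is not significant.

Stepwise |·|:
  S → 6
  T → 4
  (S ⋈[a=h] T) → 2
  γ[w; MIN(a)→b]((S ⋈[a=h] T)) → 1

== RESULT ==
w | b
p | 6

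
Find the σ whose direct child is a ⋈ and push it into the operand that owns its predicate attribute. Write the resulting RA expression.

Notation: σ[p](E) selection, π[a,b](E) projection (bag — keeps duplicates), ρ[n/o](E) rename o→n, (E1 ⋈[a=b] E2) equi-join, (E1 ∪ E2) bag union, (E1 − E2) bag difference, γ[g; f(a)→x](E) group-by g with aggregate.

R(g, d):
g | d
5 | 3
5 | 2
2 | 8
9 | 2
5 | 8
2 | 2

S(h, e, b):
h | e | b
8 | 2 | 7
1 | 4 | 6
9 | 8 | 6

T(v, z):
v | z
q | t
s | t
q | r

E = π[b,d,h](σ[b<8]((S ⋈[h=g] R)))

σ filters on b, owned by the left side.
E' = π[b,d,h]((σ[b<8](S) ⋈[h=g] R))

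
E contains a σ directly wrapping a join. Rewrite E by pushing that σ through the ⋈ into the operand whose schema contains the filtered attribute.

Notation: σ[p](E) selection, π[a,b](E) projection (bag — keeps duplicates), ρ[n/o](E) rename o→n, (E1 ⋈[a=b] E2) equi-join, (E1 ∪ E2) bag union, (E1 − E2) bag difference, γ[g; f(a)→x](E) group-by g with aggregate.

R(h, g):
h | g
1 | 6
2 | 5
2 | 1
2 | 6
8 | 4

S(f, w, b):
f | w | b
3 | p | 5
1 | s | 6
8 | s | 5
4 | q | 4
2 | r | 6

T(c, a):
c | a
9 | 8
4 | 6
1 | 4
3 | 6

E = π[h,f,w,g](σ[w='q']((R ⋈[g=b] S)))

σ filters on w, owned by the right side.
E' = π[h,f,w,g]((R ⋈[g=b] σ[w='q'](S)))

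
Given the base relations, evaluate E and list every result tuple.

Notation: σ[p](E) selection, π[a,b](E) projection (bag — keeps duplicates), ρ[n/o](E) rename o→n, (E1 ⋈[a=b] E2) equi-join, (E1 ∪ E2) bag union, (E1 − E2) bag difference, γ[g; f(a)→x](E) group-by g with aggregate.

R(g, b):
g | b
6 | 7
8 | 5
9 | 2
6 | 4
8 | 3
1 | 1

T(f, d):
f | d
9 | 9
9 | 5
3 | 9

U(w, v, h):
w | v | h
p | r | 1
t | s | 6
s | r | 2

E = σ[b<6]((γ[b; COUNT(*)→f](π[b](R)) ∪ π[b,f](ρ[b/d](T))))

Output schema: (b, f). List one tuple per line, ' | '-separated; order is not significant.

Stepwise |·|:
  R → 6
  π[b](R) → 6
  γ[b; COUNT(*)→f](π[b](R)) → 6
  T → 3
  ρ[b/d](T) → 3
  π[b,f](ρ[b/d](T)) → 3
  (γ[b; COUNT(*)→f](π[b](R)) ∪ π[b,f](ρ[b/d](T))) → 9
  σ[b<6]((γ[b; COUNT(*)→f](π[b](R)) ∪ π[b,f](ρ[b/d](T)))) → 6

== RESULT ==
b | f
1 | 1
2 | 1
3 | 1
4 | 1
5 | 1
5 | 9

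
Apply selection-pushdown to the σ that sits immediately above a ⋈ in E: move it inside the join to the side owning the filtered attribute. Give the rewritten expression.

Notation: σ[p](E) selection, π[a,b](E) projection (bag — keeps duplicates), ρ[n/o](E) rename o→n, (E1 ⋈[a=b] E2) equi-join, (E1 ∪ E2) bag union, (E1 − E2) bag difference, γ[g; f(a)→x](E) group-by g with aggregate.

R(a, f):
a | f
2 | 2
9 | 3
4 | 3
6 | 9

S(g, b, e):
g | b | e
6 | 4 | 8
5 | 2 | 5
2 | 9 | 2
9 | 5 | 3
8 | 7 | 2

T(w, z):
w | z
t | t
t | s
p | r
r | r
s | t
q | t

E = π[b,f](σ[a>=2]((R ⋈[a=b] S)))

σ filters on a, owned by the left side.
E' = π[b,f]((σ[a>=2](R) ⋈[a=b] S))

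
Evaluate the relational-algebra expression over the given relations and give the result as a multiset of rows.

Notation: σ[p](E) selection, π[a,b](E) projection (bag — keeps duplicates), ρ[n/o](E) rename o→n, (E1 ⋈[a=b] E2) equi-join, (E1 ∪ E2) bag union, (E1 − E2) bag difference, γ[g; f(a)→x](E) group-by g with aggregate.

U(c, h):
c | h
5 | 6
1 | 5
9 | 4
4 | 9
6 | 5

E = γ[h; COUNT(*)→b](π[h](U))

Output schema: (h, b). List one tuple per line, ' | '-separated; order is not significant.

Subexpression sizes:
  U → 5
  π[h](U) → 5
  γ[h; COUNT(*)→b](π[h](U)) → 4

== RESULT ==
h | b
4 | 1
5 | 2
6 | 1
9 | 1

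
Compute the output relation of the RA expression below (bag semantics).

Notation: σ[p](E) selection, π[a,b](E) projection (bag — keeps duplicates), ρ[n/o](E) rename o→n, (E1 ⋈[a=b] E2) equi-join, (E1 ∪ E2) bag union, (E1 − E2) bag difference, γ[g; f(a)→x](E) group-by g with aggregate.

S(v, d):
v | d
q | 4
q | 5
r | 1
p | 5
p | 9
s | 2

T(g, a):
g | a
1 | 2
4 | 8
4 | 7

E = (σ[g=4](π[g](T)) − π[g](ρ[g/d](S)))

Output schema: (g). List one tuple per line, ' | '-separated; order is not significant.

Subexpression sizes:
  T → 3
  π[g](T) → 3
  σ[g=4](π[g](T)) → 2
  S → 6
  ρ[g/d](S) → 6
  π[g](ρ[g/d](S)) → 6
  (σ[g=4](π[g](T)) − π[g](ρ[g/d](S))) → 1

== RESULT ==
g
4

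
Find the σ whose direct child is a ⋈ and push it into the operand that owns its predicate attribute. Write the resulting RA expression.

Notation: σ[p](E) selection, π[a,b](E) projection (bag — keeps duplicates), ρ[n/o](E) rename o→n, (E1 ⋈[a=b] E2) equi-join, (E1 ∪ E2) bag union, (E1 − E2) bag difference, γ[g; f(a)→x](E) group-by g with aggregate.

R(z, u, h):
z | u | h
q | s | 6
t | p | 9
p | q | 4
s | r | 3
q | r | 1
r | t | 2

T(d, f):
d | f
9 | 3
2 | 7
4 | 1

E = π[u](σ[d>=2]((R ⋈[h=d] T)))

σ filters on d, owned by the right side.
E' = π[u]((R ⋈[h=d] σ[d>=2](T)))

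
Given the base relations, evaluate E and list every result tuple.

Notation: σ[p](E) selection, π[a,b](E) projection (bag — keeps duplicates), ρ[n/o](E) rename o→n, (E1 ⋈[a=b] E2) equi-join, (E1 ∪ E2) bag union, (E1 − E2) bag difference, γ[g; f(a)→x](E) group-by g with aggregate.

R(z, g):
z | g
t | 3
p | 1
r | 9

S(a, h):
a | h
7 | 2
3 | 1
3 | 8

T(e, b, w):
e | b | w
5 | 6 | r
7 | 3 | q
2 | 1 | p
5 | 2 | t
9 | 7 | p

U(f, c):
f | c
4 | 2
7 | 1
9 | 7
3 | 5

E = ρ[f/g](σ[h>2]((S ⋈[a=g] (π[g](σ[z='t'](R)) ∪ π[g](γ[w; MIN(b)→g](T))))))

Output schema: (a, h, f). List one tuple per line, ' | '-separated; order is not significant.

Subexpression sizes:
  S → 3
  R → 3
  σ[z='t'](R) → 1
  π[g](σ[z='t'](R)) → 1
  T → 5
  γ[w; MIN(b)→g](T) → 4
  π[g](γ[w; MIN(b)→g](T)) → 4
  (π[g](σ[z='t'](R)) ∪ π[g](γ[w; MIN(b)→g](T))) → 5
  (S ⋈[a=g] (π[g](σ[z='t'](R)) ∪ π[g](γ[w; MIN(b)→g](T)))) → 4
  σ[h>2]((S ⋈[a=g] (π[g](σ[z='t'](R)) ∪ π[g](γ[w; MIN(b)→g](T))))) → 2
  ρ[f/g](σ[h>2]((S ⋈[a=g] (π[g](σ[z='t'](R)) ∪ π[g](γ[w; MIN(b)→g](T)))))) → 2

== RESULT ==
a | h | f
3 | 8 | 3
3 | 8 | 3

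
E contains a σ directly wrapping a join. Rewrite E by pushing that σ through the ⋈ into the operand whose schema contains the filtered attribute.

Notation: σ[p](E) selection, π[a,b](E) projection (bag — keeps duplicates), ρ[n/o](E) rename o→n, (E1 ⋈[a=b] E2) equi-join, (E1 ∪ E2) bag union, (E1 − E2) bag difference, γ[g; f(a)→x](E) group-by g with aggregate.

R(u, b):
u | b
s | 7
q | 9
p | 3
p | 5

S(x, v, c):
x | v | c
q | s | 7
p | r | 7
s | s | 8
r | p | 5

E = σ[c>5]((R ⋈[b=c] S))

σ filters on c, owned by the right side.
E' = (R ⋈[b=c] σ[c>5](S))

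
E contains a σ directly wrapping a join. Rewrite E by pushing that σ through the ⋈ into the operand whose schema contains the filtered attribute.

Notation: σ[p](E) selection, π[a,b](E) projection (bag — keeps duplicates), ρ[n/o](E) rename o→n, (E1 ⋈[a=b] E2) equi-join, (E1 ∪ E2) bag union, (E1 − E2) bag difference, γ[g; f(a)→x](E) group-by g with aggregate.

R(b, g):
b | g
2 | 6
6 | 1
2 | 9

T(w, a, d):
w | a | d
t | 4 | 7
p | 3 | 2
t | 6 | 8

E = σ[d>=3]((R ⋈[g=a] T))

σ filters on d, owned by the right side.
E' = (R ⋈[g=a] σ[d>=3](T))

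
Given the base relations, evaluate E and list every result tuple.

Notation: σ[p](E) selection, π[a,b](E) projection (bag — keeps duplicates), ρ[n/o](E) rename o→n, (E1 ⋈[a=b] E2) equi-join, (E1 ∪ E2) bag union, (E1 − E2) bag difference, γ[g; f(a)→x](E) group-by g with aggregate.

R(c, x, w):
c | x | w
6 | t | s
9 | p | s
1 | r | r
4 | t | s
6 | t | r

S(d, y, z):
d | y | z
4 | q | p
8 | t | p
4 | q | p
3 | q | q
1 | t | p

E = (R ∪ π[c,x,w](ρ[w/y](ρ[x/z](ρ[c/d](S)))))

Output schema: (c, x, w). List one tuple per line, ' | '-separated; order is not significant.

Stepwise |·|:
  R → 5
  S → 5
  ρ[c/d](S) → 5
  ρ[x/z](ρ[c/d](S)) → 5
  ρ[w/y](ρ[x/z](ρ[c/d](S))) → 5
  π[c,x,w](ρ[w/y](ρ[x/z](ρ[c/d](S)))) → 5
  (R ∪ π[c,x,w](ρ[w/y](ρ[x/z](ρ[c/d](S))))) → 10

== RESULT ==
c | x | w
1 | p | t
1 | r | r
3 | q | q
4 | p | q
4 | p | q
4 | t | s
6 | t | r
6 | t | s
8 | p | t
9 | p | s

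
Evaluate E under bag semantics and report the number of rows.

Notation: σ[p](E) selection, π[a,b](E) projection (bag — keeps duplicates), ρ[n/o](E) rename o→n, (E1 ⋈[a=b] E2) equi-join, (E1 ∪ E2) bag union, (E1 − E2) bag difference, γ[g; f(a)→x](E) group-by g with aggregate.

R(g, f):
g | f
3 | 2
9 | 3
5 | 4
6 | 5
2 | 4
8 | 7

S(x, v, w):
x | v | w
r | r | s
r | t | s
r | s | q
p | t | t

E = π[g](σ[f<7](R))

Subexpression sizes:
  R → 6
  σ[f<7](R) → 5
  π[g](σ[f<7](R)) → 5

|E| = 5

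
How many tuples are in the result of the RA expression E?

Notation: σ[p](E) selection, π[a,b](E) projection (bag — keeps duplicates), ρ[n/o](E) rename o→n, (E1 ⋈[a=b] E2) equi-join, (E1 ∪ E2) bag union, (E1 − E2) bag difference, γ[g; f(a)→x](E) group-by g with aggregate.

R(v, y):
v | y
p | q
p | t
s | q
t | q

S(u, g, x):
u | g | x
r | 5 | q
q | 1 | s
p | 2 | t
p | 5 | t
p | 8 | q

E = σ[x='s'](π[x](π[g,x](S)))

Stepwise |·|:
  S → 5
  π[g,x](S) → 5
  π[x](π[g,x](S)) → 5
  σ[x='s'](π[x](π[g,x](S))) → 1

|E| = 1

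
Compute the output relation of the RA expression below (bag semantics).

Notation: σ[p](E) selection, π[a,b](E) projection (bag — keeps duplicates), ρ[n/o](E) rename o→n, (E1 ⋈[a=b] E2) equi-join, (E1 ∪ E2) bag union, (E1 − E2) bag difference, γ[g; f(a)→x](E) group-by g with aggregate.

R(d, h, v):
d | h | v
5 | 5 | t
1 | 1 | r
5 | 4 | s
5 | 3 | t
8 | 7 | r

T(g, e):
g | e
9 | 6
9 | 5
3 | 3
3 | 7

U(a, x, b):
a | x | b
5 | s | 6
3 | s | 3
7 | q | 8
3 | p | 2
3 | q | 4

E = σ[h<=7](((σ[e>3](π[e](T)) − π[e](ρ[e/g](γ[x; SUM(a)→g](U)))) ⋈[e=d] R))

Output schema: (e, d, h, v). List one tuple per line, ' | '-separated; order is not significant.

Stepwise |·|:
  T → 4
  π[e](T) → 4
  σ[e>3](π[e](T)) → 3
  U → 5
  γ[x; SUM(a)→g](U) → 3
  ρ[e/g](γ[x; SUM(a)→g](U)) → 3
  π[e](ρ[e/g](γ[x; SUM(a)→g](U))) → 3
  (σ[e>3](π[e](T)) − π[e](ρ[e/g](γ[x; SUM(a)→g](U)))) → 3
  R → 5
  ((σ[e>3](π[e](T)) − π[e](ρ[e/g](γ[x; SUM(a)→g](U)))) ⋈[e=d] R) → 3
  σ[h<=7](((σ[e>3](π[e](T)) − π[e](ρ[e/g](γ[x; SUM(a)→g](U)))) ⋈[e=d] R)) → 3

== RESULT ==
e | d | h | v
5 | 5 | 3 | t
5 | 5 | 4 | s
5 | 5 | 5 | t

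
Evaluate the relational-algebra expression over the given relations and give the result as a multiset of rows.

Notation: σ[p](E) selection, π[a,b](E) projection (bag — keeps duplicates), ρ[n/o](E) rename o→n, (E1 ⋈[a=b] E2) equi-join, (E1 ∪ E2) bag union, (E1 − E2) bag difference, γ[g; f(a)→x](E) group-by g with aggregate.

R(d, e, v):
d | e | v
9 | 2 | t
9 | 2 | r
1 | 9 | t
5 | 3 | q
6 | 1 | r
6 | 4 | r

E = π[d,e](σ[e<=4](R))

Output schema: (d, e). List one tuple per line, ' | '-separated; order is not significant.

Subexpression sizes:
  R → 6
  σ[e<=4](R) → 5
  π[d,e](σ[e<=4](R)) → 5

== RESULT ==
d | e
5 | 3
6 | 1
6 | 4
9 | 2
9 | 2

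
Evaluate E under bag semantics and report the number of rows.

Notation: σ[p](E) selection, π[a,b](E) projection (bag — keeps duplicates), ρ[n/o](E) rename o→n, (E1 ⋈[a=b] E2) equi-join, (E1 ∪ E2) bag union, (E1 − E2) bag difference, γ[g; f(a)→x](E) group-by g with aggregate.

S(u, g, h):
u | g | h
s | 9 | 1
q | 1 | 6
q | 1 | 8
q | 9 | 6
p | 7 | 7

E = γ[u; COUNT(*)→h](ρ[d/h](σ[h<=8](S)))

Subexpression sizes:
  S → 5
  σ[h<=8](S) → 5
  ρ[d/h](σ[h<=8](S)) → 5
  γ[u; COUNT(*)→h](ρ[d/h](σ[h<=8](S))) → 3

|E| = 3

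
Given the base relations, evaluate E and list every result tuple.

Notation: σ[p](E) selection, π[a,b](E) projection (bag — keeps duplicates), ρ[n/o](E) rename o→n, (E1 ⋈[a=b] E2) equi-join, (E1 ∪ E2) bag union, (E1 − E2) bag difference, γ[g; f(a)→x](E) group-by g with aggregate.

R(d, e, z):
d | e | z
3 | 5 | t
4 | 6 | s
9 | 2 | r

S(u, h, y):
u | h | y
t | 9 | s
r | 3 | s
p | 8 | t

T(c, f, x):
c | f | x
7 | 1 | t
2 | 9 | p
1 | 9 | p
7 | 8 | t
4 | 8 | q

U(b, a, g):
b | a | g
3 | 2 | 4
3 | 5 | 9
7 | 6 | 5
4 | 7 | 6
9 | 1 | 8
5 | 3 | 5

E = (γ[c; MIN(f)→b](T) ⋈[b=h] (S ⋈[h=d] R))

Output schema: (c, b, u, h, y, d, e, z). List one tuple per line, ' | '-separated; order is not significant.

Row counts bottom-up:
  T → 5
  γ[c; MIN(f)→b](T) → 4
  S → 3
  R → 3
  (S ⋈[h=d] R) → 2
  (γ[c; MIN(f)→b](T) ⋈[b=h] (S ⋈[h=d] R)) → 2

== RESULT ==
c | b | u | h | y | d | e | z
1 | 9 | t | 9 | s | 9 | 2 | r
2 | 9 | t | 9 | s | 9 | 2 | r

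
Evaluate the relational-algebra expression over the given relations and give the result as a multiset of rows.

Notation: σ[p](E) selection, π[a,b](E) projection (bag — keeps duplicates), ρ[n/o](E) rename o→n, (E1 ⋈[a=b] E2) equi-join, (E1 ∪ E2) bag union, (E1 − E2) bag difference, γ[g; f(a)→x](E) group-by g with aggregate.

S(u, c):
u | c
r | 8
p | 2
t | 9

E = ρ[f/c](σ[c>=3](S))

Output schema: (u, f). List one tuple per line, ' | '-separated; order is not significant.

Per-node cardinality:
  S → 3
  σ[c>=3](S) → 2
  ρ[f/c](σ[c>=3](S)) → 2

== RESULT ==
u | f
r | 8
t | 9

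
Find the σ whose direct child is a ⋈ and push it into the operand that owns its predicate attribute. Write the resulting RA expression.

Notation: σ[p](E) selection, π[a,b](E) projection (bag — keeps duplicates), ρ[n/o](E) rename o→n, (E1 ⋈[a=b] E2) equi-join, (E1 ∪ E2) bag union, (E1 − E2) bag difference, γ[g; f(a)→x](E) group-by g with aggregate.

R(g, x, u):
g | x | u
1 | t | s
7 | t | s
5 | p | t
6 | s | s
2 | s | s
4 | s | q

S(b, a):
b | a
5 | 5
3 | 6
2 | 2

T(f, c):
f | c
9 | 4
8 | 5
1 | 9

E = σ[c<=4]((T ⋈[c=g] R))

σ filters on c, owned by the left side.
E' = (σ[c<=4](T) ⋈[c=g] R)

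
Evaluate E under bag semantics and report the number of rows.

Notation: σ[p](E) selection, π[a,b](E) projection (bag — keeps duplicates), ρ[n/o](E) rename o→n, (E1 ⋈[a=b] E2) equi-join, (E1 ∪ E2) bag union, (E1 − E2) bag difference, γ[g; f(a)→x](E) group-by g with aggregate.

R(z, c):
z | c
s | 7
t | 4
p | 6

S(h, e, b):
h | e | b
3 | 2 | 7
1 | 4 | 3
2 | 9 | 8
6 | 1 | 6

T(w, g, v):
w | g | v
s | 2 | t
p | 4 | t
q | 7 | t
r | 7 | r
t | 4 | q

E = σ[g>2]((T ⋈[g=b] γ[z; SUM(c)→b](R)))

Per-node cardinality:
  T → 5
  R → 3
  γ[z; SUM(c)→b](R) → 3
  (T ⋈[g=b] γ[z; SUM(c)→b](R)) → 4
  σ[g>2]((T ⋈[g=b] γ[z; SUM(c)→b](R))) → 4

|E| = 4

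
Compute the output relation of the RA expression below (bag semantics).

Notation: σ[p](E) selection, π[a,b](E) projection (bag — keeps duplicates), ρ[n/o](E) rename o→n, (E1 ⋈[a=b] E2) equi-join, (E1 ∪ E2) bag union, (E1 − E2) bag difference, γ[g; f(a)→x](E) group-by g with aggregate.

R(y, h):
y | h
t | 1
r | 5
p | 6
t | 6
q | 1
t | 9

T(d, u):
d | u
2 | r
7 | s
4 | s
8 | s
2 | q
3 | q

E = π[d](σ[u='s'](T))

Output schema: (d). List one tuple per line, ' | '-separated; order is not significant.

Row counts bottom-up:
  T → 6
  σ[u='s'](T) → 3
  π[d](σ[u='s'](T)) → 3

== RESULT ==
d
4
7
8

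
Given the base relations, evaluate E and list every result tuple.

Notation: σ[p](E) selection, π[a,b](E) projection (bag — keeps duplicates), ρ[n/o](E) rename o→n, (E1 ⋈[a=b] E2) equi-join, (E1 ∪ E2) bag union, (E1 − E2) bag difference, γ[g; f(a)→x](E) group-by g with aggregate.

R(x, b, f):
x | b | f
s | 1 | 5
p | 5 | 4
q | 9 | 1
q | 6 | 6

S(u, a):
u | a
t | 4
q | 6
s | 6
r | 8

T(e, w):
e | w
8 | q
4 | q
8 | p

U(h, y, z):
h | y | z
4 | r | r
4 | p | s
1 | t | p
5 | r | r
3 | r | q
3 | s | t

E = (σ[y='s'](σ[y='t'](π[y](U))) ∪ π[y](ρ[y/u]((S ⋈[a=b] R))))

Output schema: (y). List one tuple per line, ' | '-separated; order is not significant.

Row counts bottom-up:
  U → 6
  π[y](U) → 6
  σ[y='t'](π[y](U)) → 1
  σ[y='s'](σ[y='t'](π[y](U))) → 0
  S → 4
  R → 4
  (S ⋈[a=b] R) → 2
  ρ[y/u]((S ⋈[a=b] R)) → 2
  π[y](ρ[y/u]((S ⋈[a=b] R))) → 2
  (σ[y='s'](σ[y='t'](π[y](U))) ∪ π[y](ρ[y/u]((S ⋈[a=b] R)))) → 2

== RESULT ==
y
q
s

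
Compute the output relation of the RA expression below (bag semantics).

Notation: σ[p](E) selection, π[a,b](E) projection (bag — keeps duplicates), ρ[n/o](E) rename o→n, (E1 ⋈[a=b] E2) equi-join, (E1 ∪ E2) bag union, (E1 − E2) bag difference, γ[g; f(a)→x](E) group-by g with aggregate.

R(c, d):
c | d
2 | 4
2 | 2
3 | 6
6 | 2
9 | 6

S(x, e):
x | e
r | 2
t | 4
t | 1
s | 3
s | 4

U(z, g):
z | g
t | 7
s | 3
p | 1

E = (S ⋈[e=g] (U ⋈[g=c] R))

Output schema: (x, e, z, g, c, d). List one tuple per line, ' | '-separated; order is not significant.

Stepwise |·|:
  S → 5
  U → 3
  R → 5
  (U ⋈[g=c] R) → 1
  (S ⋈[e=g] (U ⋈[g=c] R)) → 1

== RESULT ==
x | e | z | g | c | d
s | 3 | s | 3 | 3 | 6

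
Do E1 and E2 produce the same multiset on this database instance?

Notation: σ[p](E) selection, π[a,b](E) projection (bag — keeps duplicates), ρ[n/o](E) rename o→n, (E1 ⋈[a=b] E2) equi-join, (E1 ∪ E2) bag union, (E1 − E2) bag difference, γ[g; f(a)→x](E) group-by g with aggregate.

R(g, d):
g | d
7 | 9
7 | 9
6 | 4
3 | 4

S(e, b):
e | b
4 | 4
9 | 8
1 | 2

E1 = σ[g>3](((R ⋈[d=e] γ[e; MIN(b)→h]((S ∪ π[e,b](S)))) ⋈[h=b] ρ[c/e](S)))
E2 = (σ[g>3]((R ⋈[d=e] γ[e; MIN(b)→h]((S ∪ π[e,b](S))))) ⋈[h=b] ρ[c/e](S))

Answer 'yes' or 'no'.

E1 row counts bottom-up:
  R → 4
  S → 3
  S → 3
  π[e,b](S) → 3
  (S ∪ π[e,b](S)) → 6
  γ[e; MIN(b)→h]((S ∪ π[e,b](S))) → 3
  (R ⋈[d=e] γ[e; MIN(b)→h]((S ∪ π[e,b](S)))) → 4
  S → 3
  ρ[c/e](S) → 3
  ((R ⋈[d=e] γ[e; MIN(b)→h]((S ∪ π[e,b](S)))) ⋈[h=b] ρ[c/e](S)) → 4
  σ[g>3](((R ⋈[d=e] γ[e; MIN(b)→h]((S ∪ π[e,b](S)))) ⋈[h=b] ρ[c/e](S))) → 3
E2 row counts bottom-up:
  R → 4
  S → 3
  S → 3
  π[e,b](S) → 3
  (S ∪ π[e,b](S)) → 6
  γ[e; MIN(b)→h]((S ∪ π[e,b](S))) → 3
  (R ⋈[d=e] γ[e; MIN(b)→h]((S ∪ π[e,b](S)))) → 4
  σ[g>3]((R ⋈[d=e] γ[e; MIN(b)→h]((S ∪ π[e,b](S))))) → 3
  S → 3
  ρ[c/e](S) → 3
  (σ[g>3]((R ⋈[d=e] γ[e; MIN(b)→h]((S ∪ π[e,b](S))))) ⋈[h=b] ρ[c/e](S)) → 3

E1 and E2 produce the same multiset:
g | d | e | h | c | b
6 | 4 | 4 | 4 | 4 | 4
7 | 9 | 9 | 8 | 9 | 8
7 | 9 | 9 | 8 | 9 | 8

yes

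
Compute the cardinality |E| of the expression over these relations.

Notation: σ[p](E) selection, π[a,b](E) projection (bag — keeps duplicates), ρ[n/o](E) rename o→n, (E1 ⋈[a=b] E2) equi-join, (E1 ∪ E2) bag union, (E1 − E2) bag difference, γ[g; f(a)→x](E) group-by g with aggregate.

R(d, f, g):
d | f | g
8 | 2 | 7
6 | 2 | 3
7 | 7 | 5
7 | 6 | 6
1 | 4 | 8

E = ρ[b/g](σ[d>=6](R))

Stepwise |·|:
  R → 5
  σ[d>=6](R) → 4
  ρ[b/g](σ[d>=6](R)) → 4

|E| = 4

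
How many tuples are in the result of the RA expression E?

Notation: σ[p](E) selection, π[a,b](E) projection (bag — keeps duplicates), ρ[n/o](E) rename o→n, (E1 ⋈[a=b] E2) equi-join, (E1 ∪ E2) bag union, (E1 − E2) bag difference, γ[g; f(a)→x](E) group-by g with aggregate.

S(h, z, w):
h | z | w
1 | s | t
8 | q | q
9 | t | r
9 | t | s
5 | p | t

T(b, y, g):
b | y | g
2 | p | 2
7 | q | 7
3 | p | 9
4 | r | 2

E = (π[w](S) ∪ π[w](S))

Row counts bottom-up:
  S → 5
  π[w](S) → 5
  S → 5
  π[w](S) → 5
  (π[w](S) ∪ π[w](S)) → 10

|E| = 10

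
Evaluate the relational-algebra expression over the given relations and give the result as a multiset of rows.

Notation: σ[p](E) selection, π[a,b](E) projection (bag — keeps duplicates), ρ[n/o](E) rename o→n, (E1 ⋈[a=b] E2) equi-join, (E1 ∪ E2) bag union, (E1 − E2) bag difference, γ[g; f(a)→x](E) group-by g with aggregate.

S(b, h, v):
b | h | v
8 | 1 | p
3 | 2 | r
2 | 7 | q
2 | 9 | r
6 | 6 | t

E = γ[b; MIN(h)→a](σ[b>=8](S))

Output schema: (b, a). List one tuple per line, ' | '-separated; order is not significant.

Row counts bottom-up:
  S → 5
  σ[b>=8](S) → 1
  γ[b; MIN(h)→a](σ[b>=8](S)) → 1

== RESULT ==
b | a
8 | 1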